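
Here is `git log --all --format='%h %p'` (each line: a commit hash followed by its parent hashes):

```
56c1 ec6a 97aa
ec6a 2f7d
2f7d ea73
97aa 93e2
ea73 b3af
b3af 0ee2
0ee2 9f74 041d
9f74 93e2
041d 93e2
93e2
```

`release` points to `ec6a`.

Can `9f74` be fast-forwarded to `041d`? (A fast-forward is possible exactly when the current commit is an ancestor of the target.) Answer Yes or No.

A fast-forward from 9f74 to 041d is possible iff 9f74 is an ancestor of 041d.
Ancestors of 041d: {041d, 93e2}.
9f74 is not among them, so fast-forward is not possible.

No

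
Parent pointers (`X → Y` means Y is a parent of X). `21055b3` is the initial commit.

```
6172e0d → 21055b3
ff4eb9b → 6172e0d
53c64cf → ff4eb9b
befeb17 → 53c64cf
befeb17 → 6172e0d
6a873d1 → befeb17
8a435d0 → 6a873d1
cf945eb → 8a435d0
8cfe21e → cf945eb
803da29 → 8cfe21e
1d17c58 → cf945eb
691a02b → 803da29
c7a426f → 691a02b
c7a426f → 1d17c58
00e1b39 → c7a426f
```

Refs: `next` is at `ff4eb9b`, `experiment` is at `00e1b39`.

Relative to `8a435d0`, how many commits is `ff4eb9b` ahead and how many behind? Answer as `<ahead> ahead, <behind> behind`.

Reachable from ff4eb9b: {21055b3, 6172e0d, ff4eb9b}.
Reachable from 8a435d0: {21055b3, 53c64cf, 6172e0d, 6a873d1, 8a435d0, befeb17, ff4eb9b}.
Only in ff4eb9b's history (ahead): {} — 0.
Only in 8a435d0's history (behind): {53c64cf, 6a873d1, 8a435d0, befeb17} — 4.

0 ahead, 4 behind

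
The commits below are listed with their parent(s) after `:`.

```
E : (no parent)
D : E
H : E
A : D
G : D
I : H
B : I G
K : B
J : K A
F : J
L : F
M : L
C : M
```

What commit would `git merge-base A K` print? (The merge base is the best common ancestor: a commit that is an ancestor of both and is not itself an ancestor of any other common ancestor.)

Ancestors of A: {A, D, E}.
Ancestors of K: {B, D, E, G, H, I, K}.
Common ancestors: {D, E}.
Among these, D is not an ancestor of any other common ancestor — it is the merge base.

D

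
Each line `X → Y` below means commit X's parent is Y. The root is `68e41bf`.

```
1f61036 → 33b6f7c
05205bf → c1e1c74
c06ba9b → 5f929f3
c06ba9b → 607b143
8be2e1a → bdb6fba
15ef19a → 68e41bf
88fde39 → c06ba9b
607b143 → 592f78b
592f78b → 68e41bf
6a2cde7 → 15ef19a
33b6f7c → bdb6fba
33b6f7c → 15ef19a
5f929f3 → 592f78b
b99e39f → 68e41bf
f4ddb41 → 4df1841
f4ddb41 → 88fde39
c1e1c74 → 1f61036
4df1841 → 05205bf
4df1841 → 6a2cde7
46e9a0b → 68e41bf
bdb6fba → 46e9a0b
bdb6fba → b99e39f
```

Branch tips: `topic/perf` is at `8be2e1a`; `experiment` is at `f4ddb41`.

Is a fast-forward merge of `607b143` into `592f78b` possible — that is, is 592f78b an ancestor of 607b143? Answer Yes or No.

A fast-forward from 592f78b to 607b143 is possible iff 592f78b is an ancestor of 607b143.
Ancestors of 607b143: {592f78b, 607b143, 68e41bf}.
592f78b is among them, so fast-forward is possible.

Yes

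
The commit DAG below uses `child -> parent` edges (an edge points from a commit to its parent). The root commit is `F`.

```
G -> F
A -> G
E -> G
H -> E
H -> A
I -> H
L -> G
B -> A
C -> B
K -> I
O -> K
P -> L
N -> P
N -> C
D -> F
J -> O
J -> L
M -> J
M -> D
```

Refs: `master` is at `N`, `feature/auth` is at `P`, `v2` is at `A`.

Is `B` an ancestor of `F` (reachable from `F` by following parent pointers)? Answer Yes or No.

No

Ancestors of F: {F}.
B is not in that set, so it is not an ancestor of F.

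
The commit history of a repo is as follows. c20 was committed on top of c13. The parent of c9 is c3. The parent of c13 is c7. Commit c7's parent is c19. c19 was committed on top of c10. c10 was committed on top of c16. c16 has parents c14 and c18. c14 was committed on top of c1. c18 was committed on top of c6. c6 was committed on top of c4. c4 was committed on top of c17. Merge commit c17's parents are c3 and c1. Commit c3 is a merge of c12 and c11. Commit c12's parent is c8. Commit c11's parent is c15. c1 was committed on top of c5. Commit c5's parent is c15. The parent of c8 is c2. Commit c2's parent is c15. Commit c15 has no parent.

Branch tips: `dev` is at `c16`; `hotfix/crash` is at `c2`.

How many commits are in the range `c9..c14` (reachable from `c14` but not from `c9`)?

Reachable from c14: {c1, c14, c15, c5}.
Reachable from c9: {c11, c12, c15, c2, c3, c8, c9}.
In c14's history but not c9's: {c1, c14, c5} — 3 commits.

3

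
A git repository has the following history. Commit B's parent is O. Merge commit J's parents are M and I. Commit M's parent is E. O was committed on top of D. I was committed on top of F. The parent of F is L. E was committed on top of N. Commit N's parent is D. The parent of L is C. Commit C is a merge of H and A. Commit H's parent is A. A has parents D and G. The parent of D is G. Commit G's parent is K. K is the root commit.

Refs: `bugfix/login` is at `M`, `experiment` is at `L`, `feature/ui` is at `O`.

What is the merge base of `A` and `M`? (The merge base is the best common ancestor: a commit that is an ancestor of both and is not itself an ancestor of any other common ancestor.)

D

Ancestors of A: {A, D, G, K}.
Ancestors of M: {D, E, G, K, M, N}.
Common ancestors: {D, G, K}.
Among these, D is not an ancestor of any other common ancestor — it is the merge base.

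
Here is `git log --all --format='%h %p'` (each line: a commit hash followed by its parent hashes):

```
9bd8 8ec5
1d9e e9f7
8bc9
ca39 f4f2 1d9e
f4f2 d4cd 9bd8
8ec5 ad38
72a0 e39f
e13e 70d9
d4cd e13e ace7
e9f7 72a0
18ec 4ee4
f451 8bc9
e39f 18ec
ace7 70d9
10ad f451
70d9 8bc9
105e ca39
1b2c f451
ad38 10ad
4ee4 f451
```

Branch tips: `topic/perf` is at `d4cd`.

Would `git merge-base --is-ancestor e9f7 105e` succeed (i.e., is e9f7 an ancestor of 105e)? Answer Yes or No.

Ancestors of 105e (commits reachable by following parents): {105e, 10ad, 18ec, 1d9e, 4ee4, 70d9, 72a0, 8bc9, 8ec5, 9bd8, ace7, ad38, ca39, d4cd, e13e, e39f, e9f7, f451, f4f2}.
e9f7 is in that set, so it is an ancestor of 105e.

Yes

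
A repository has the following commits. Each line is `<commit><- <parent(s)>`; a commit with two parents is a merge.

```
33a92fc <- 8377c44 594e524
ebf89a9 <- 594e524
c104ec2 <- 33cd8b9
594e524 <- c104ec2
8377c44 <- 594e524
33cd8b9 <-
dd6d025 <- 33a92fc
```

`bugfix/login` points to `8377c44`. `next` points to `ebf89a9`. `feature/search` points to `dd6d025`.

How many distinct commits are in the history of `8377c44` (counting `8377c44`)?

Walking parent pointers from 8377c44: reachable set = {33cd8b9, 594e524, 8377c44, c104ec2}.
That is 4 commits.

4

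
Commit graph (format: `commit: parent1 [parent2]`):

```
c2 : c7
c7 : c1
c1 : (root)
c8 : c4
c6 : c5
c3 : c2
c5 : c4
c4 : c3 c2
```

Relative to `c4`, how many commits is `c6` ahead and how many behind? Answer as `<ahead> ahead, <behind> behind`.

2 ahead, 0 behind

Reachable from c6: {c1, c2, c3, c4, c5, c6, c7}.
Reachable from c4: {c1, c2, c3, c4, c7}.
Only in c6's history (ahead): {c5, c6} — 2.
Only in c4's history (behind): {} — 0.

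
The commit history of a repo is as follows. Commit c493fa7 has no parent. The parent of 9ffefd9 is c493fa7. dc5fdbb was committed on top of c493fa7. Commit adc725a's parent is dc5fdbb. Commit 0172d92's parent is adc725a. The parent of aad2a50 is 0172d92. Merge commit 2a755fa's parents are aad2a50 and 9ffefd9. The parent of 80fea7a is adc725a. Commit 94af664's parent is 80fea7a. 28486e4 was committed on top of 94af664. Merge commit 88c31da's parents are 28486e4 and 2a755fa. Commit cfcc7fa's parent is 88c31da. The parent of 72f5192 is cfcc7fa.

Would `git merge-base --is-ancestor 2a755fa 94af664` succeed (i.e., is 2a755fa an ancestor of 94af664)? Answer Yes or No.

No

Ancestors of 94af664: {80fea7a, 94af664, adc725a, c493fa7, dc5fdbb}.
2a755fa is not in that set, so it is not an ancestor of 94af664.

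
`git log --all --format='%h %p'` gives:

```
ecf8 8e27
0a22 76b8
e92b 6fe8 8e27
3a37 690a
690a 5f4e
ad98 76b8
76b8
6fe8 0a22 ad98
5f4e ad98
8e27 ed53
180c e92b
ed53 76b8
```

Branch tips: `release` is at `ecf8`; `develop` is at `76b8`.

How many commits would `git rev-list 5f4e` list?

Walking parent pointers from 5f4e: reachable set = {5f4e, 76b8, ad98}.
That is 3 commits.

3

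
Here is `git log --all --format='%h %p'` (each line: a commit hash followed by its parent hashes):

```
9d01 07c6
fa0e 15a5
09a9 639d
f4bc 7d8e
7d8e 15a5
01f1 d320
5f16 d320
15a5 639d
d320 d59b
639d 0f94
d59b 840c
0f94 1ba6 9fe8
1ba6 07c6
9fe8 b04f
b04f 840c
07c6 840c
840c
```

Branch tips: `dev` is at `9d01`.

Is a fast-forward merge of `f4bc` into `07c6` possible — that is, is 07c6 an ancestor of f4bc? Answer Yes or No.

Yes

A fast-forward from 07c6 to f4bc is possible iff 07c6 is an ancestor of f4bc.
Ancestors of f4bc: {07c6, 0f94, 15a5, 1ba6, 639d, 7d8e, 840c, 9fe8, b04f, f4bc}.
07c6 is among them, so fast-forward is possible.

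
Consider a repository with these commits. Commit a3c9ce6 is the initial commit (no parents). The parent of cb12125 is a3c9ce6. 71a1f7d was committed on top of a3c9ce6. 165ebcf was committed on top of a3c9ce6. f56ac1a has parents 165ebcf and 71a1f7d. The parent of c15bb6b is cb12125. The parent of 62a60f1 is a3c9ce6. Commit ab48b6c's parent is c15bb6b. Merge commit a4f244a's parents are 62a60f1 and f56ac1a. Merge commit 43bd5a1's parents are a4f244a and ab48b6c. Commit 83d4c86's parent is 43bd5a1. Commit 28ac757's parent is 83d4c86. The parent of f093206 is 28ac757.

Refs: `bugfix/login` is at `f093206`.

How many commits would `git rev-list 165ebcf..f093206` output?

11

Reachable from f093206: {165ebcf, 28ac757, 43bd5a1, 62a60f1, 71a1f7d, 83d4c86, a3c9ce6, a4f244a, ab48b6c, c15bb6b, cb12125, f093206, f56ac1a}.
Reachable from 165ebcf: {165ebcf, a3c9ce6}.
In f093206's history but not 165ebcf's: {28ac757, 43bd5a1, 62a60f1, 71a1f7d, 83d4c86, a4f244a, ab48b6c, c15bb6b, cb12125, f093206, f56ac1a} — 11 commits.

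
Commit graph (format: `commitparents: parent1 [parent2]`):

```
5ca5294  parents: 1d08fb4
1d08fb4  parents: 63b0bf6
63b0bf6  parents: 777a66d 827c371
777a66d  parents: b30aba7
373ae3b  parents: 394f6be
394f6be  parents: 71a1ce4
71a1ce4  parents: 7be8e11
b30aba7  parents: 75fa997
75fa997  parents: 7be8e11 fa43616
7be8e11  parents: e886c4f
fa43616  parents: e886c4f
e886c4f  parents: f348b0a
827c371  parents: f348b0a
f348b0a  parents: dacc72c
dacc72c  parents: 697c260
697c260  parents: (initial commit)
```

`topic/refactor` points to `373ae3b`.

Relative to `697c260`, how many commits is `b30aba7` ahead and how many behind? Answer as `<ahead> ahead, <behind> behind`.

7 ahead, 0 behind

Reachable from b30aba7: {697c260, 75fa997, 7be8e11, b30aba7, dacc72c, e886c4f, f348b0a, fa43616}.
Reachable from 697c260: {697c260}.
Only in b30aba7's history (ahead): {75fa997, 7be8e11, b30aba7, dacc72c, e886c4f, f348b0a, fa43616} — 7.
Only in 697c260's history (behind): {} — 0.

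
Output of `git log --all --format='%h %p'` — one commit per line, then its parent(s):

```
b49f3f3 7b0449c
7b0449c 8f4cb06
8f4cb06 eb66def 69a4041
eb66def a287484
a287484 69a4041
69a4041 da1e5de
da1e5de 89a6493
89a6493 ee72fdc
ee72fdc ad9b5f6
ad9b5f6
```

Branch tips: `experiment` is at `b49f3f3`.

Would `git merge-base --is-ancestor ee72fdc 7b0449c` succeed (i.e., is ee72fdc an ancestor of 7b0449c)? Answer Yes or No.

Yes

Ancestors of 7b0449c (commits reachable by following parents): {69a4041, 7b0449c, 89a6493, 8f4cb06, a287484, ad9b5f6, da1e5de, eb66def, ee72fdc}.
ee72fdc is in that set, so it is an ancestor of 7b0449c.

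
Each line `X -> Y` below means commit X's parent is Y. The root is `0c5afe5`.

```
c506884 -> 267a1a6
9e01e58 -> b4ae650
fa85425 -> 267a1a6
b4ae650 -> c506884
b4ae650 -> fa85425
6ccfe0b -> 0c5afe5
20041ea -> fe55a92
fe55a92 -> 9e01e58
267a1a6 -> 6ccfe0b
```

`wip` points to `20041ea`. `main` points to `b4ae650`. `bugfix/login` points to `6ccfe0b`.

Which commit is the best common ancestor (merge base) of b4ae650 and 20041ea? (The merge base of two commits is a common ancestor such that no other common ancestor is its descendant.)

Ancestors of b4ae650: {0c5afe5, 267a1a6, 6ccfe0b, b4ae650, c506884, fa85425}.
Ancestors of 20041ea: {0c5afe5, 20041ea, 267a1a6, 6ccfe0b, 9e01e58, b4ae650, c506884, fa85425, fe55a92}.
Common ancestors: {0c5afe5, 267a1a6, 6ccfe0b, b4ae650, c506884, fa85425}.
Among these, b4ae650 is not an ancestor of any other common ancestor — it is the merge base.

b4ae650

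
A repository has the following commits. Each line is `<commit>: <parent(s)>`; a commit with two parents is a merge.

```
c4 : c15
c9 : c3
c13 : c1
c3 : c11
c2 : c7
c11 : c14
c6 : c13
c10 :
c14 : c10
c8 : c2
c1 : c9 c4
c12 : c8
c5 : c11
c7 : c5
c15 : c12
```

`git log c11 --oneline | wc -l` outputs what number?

Walking parent pointers from c11: reachable set = {c10, c11, c14}.
That is 3 commits.

3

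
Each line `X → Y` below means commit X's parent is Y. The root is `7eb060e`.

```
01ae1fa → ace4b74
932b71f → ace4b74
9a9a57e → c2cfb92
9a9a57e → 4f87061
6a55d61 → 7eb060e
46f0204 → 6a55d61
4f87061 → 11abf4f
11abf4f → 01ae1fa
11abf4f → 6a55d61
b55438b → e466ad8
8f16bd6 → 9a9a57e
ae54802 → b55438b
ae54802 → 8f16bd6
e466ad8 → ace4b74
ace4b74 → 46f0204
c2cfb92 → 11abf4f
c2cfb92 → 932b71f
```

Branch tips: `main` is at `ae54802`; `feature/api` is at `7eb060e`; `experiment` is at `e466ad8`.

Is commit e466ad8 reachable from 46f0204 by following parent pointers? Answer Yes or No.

Ancestors of 46f0204: {46f0204, 6a55d61, 7eb060e}.
e466ad8 is not in that set, so it is not an ancestor of 46f0204.

No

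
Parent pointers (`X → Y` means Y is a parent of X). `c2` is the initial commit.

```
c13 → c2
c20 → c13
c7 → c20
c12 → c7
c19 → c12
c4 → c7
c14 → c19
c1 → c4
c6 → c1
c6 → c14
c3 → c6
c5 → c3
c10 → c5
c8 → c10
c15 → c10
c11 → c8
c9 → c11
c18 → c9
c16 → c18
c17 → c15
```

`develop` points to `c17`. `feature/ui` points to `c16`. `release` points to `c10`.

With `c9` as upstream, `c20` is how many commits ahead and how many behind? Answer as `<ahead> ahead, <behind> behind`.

0 ahead, 13 behind

Reachable from c20: {c13, c2, c20}.
Reachable from c9: {c1, c10, c11, c12, c13, c14, c19, c2, c20, c3, c4, c5, c6, c7, c8, c9}.
Only in c20's history (ahead): {} — 0.
Only in c9's history (behind): {c1, c10, c11, c12, c14, c19, c3, c4, c5, c6, c7, c8, c9} — 13.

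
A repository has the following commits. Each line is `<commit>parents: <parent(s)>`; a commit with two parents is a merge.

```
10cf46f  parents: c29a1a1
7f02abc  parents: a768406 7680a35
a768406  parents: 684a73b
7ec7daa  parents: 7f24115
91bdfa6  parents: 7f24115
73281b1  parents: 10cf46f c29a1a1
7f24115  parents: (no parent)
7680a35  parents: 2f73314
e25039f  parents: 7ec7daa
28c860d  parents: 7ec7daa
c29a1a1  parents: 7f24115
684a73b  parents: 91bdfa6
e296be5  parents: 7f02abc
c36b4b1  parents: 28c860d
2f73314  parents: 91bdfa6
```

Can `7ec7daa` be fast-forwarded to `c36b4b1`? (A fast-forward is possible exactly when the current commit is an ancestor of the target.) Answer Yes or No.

Yes

A fast-forward from 7ec7daa to c36b4b1 is possible iff 7ec7daa is an ancestor of c36b4b1.
Ancestors of c36b4b1: {28c860d, 7ec7daa, 7f24115, c36b4b1}.
7ec7daa is among them, so fast-forward is possible.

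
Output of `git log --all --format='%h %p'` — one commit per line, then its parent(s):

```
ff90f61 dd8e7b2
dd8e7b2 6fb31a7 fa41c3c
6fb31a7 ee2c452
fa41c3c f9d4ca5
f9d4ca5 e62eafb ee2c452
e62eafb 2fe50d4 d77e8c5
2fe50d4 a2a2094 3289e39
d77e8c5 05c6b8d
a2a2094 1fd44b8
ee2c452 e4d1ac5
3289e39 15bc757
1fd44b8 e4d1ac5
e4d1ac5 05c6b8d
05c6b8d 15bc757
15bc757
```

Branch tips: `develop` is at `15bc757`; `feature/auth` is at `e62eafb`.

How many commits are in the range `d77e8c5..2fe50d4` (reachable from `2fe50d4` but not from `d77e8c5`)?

Reachable from 2fe50d4: {05c6b8d, 15bc757, 1fd44b8, 2fe50d4, 3289e39, a2a2094, e4d1ac5}.
Reachable from d77e8c5: {05c6b8d, 15bc757, d77e8c5}.
In 2fe50d4's history but not d77e8c5's: {1fd44b8, 2fe50d4, 3289e39, a2a2094, e4d1ac5} — 5 commits.

5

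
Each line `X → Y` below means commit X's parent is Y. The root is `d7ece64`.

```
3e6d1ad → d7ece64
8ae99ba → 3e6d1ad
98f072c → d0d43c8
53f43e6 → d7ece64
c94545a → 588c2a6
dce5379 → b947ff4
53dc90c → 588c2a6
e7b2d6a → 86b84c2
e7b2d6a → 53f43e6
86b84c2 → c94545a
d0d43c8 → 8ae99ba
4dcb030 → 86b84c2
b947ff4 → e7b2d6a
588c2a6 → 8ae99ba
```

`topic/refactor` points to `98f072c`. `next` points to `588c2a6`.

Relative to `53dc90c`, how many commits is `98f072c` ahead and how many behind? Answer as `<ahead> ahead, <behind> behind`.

Reachable from 98f072c: {3e6d1ad, 8ae99ba, 98f072c, d0d43c8, d7ece64}.
Reachable from 53dc90c: {3e6d1ad, 53dc90c, 588c2a6, 8ae99ba, d7ece64}.
Only in 98f072c's history (ahead): {98f072c, d0d43c8} — 2.
Only in 53dc90c's history (behind): {53dc90c, 588c2a6} — 2.

2 ahead, 2 behind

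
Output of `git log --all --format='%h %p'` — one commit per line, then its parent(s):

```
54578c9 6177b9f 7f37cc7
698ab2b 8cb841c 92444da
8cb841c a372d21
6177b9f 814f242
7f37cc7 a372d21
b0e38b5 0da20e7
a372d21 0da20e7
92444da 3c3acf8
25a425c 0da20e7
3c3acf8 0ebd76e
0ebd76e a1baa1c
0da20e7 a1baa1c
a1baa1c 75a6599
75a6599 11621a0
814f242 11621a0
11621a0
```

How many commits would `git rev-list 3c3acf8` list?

5

Walking parent pointers from 3c3acf8: reachable set = {0ebd76e, 11621a0, 3c3acf8, 75a6599, a1baa1c}.
That is 5 commits.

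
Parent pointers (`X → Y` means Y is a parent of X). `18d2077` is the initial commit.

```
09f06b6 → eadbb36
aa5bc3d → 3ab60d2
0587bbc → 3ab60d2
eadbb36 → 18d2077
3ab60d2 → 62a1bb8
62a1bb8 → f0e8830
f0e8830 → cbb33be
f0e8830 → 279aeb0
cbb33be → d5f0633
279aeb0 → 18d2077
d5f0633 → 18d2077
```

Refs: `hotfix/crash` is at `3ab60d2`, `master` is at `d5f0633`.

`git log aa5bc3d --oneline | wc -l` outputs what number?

Walking parent pointers from aa5bc3d: reachable set = {18d2077, 279aeb0, 3ab60d2, 62a1bb8, aa5bc3d, cbb33be, d5f0633, f0e8830}.
That is 8 commits.

8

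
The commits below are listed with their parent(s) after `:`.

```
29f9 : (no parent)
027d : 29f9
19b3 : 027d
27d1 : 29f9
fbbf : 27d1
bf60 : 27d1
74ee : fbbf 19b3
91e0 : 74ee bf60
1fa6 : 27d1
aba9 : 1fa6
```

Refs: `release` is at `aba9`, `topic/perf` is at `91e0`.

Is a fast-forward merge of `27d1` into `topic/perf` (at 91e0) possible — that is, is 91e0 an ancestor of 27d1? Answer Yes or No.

No

A fast-forward from 91e0 to 27d1 is possible iff 91e0 is an ancestor of 27d1.
Ancestors of 27d1: {27d1, 29f9}.
91e0 is not among them, so fast-forward is not possible.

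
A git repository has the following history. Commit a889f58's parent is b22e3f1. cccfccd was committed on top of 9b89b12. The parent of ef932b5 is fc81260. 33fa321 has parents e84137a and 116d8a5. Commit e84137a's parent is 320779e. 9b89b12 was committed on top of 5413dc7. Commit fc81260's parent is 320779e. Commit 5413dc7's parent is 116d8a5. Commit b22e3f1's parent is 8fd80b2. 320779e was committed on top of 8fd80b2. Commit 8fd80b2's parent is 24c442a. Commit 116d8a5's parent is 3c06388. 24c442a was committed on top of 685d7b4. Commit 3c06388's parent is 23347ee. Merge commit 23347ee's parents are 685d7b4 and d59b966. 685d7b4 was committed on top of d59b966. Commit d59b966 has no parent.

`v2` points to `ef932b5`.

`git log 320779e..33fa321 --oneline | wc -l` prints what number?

5

Reachable from 33fa321: {116d8a5, 23347ee, 24c442a, 320779e, 33fa321, 3c06388, 685d7b4, 8fd80b2, d59b966, e84137a}.
Reachable from 320779e: {24c442a, 320779e, 685d7b4, 8fd80b2, d59b966}.
In 33fa321's history but not 320779e's: {116d8a5, 23347ee, 33fa321, 3c06388, e84137a} — 5 commits.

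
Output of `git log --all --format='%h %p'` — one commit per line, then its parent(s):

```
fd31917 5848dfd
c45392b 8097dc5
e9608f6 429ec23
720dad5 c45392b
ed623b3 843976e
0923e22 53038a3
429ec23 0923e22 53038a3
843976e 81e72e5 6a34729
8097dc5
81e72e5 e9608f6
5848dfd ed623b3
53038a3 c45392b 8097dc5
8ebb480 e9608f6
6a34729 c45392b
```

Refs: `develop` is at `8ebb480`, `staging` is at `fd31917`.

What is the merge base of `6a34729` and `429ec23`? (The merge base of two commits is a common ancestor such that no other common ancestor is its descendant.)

c45392b

Ancestors of 6a34729: {6a34729, 8097dc5, c45392b}.
Ancestors of 429ec23: {0923e22, 429ec23, 53038a3, 8097dc5, c45392b}.
Common ancestors: {8097dc5, c45392b}.
Among these, c45392b is not an ancestor of any other common ancestor — it is the merge base.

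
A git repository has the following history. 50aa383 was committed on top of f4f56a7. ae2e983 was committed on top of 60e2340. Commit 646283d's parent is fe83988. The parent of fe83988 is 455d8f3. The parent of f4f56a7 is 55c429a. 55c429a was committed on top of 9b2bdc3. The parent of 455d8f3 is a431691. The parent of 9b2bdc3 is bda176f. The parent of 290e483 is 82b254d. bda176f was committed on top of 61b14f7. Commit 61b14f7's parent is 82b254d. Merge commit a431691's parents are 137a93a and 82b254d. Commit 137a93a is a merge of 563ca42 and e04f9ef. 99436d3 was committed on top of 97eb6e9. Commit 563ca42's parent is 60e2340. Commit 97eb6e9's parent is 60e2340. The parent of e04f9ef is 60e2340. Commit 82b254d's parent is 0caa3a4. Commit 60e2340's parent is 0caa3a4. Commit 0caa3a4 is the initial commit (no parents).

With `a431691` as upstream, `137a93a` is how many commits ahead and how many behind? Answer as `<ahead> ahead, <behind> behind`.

Reachable from 137a93a: {0caa3a4, 137a93a, 563ca42, 60e2340, e04f9ef}.
Reachable from a431691: {0caa3a4, 137a93a, 563ca42, 60e2340, 82b254d, a431691, e04f9ef}.
Only in 137a93a's history (ahead): {} — 0.
Only in a431691's history (behind): {82b254d, a431691} — 2.

0 ahead, 2 behind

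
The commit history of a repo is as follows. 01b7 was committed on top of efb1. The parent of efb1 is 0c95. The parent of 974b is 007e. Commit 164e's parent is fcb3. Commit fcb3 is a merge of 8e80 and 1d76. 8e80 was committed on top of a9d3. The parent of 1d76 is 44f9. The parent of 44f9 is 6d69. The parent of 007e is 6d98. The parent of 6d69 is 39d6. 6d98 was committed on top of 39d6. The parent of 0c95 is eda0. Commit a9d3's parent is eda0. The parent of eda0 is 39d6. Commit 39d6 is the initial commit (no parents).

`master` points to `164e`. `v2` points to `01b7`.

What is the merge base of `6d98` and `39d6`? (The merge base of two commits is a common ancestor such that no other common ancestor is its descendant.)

39d6

Ancestors of 6d98: {39d6, 6d98}.
Ancestors of 39d6: {39d6}.
Common ancestors: {39d6}.
The only common ancestor is 39d6, so it is the merge base.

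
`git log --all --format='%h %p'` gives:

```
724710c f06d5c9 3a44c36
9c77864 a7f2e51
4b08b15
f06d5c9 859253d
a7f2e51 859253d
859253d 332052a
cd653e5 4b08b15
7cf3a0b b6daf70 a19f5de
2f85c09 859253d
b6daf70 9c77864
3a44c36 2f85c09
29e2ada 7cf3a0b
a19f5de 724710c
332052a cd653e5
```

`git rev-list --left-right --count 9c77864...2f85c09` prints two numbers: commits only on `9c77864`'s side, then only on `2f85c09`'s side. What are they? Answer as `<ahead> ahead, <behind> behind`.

2 ahead, 1 behind

Reachable from 9c77864: {332052a, 4b08b15, 859253d, 9c77864, a7f2e51, cd653e5}.
Reachable from 2f85c09: {2f85c09, 332052a, 4b08b15, 859253d, cd653e5}.
Only in 9c77864's history (ahead): {9c77864, a7f2e51} — 2.
Only in 2f85c09's history (behind): {2f85c09} — 1.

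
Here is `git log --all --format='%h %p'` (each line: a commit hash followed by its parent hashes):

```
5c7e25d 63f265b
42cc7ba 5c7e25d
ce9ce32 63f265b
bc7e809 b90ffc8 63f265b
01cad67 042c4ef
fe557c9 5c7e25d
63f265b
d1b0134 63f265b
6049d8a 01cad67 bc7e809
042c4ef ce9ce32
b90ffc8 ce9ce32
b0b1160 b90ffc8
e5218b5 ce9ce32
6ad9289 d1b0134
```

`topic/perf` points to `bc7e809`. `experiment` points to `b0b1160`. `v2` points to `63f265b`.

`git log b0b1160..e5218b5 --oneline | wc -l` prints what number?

Reachable from e5218b5: {63f265b, ce9ce32, e5218b5}.
Reachable from b0b1160: {63f265b, b0b1160, b90ffc8, ce9ce32}.
In e5218b5's history but not b0b1160's: {e5218b5} — 1 commit.

1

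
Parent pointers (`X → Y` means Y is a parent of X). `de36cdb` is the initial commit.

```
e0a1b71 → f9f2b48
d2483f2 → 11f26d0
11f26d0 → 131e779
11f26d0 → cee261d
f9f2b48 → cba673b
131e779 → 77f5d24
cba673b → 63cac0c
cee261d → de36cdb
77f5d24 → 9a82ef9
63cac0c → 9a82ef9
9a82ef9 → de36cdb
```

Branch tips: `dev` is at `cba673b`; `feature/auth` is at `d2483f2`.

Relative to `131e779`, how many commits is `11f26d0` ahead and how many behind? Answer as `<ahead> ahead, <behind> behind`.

Reachable from 11f26d0: {11f26d0, 131e779, 77f5d24, 9a82ef9, cee261d, de36cdb}.
Reachable from 131e779: {131e779, 77f5d24, 9a82ef9, de36cdb}.
Only in 11f26d0's history (ahead): {11f26d0, cee261d} — 2.
Only in 131e779's history (behind): {} — 0.

2 ahead, 0 behind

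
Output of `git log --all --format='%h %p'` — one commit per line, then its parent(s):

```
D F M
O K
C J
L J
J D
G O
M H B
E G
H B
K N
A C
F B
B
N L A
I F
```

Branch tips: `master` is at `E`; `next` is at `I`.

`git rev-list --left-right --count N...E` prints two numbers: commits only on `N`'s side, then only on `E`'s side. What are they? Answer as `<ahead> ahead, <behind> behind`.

Reachable from N: {A, B, C, D, F, H, J, L, M, N}.
Reachable from E: {A, B, C, D, E, F, G, H, J, K, L, M, N, O}.
Only in N's history (ahead): {} — 0.
Only in E's history (behind): {E, G, K, O} — 4.

0 ahead, 4 behind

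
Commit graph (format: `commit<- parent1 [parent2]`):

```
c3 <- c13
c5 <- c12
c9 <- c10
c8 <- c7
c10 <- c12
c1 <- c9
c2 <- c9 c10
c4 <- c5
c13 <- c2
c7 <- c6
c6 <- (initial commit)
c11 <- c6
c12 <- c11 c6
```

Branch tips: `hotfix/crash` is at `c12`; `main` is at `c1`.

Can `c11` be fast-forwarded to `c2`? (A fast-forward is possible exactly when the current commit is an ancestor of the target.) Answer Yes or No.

Yes

A fast-forward from c11 to c2 is possible iff c11 is an ancestor of c2.
Ancestors of c2: {c10, c11, c12, c2, c6, c9}.
c11 is among them, so fast-forward is possible.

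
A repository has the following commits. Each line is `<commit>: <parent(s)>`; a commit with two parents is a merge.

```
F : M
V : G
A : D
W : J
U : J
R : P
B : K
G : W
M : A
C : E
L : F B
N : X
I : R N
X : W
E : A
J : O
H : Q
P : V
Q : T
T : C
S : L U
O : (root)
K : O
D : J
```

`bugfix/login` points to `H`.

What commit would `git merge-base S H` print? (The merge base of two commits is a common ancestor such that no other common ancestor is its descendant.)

A

Ancestors of S: {A, B, D, F, J, K, L, M, O, S, U}.
Ancestors of H: {A, C, D, E, H, J, O, Q, T}.
Common ancestors: {A, D, J, O}.
Among these, A is not an ancestor of any other common ancestor — it is the merge base.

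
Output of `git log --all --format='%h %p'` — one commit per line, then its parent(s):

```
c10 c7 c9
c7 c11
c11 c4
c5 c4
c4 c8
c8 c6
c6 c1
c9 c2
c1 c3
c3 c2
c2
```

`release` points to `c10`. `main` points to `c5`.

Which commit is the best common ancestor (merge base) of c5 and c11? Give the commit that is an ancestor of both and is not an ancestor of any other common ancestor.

Ancestors of c5: {c1, c2, c3, c4, c5, c6, c8}.
Ancestors of c11: {c1, c11, c2, c3, c4, c6, c8}.
Common ancestors: {c1, c2, c3, c4, c6, c8}.
Among these, c4 is not an ancestor of any other common ancestor — it is the merge base.

c4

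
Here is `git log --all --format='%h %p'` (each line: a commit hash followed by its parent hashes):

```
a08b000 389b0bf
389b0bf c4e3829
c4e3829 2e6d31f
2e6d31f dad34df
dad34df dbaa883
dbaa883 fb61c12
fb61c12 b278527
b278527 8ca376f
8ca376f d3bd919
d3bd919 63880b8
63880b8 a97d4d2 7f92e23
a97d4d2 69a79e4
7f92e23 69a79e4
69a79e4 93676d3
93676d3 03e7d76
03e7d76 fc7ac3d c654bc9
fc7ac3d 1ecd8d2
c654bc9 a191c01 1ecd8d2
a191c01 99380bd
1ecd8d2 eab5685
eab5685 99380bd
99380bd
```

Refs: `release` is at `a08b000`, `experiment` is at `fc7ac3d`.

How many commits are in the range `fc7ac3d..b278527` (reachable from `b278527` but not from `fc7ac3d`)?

11

Reachable from b278527: {03e7d76, 1ecd8d2, 63880b8, 69a79e4, 7f92e23, 8ca376f, 93676d3, 99380bd, a191c01, a97d4d2, b278527, c654bc9, d3bd919, eab5685, fc7ac3d}.
Reachable from fc7ac3d: {1ecd8d2, 99380bd, eab5685, fc7ac3d}.
In b278527's history but not fc7ac3d's: {03e7d76, 63880b8, 69a79e4, 7f92e23, 8ca376f, 93676d3, a191c01, a97d4d2, b278527, c654bc9, d3bd919} — 11 commits.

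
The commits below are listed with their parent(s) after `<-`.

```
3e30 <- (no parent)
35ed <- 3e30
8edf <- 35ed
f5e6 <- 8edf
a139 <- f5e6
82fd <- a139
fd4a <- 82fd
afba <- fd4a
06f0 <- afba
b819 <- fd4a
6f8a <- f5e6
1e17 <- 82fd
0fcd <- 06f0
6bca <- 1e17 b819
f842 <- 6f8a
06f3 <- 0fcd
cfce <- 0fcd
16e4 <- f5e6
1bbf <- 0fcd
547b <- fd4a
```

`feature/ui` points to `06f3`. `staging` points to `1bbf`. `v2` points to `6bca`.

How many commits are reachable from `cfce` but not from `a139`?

6

Reachable from cfce: {06f0, 0fcd, 35ed, 3e30, 82fd, 8edf, a139, afba, cfce, f5e6, fd4a}.
Reachable from a139: {35ed, 3e30, 8edf, a139, f5e6}.
In cfce's history but not a139's: {06f0, 0fcd, 82fd, afba, cfce, fd4a} — 6 commits.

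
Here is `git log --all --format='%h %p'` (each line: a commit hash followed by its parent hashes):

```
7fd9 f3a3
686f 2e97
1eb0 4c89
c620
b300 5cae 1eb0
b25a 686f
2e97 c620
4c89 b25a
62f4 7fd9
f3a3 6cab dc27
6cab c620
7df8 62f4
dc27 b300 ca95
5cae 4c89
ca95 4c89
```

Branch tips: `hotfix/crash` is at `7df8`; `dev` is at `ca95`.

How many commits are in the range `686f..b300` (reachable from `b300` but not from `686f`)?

Reachable from b300: {1eb0, 2e97, 4c89, 5cae, 686f, b25a, b300, c620}.
Reachable from 686f: {2e97, 686f, c620}.
In b300's history but not 686f's: {1eb0, 4c89, 5cae, b25a, b300} — 5 commits.

5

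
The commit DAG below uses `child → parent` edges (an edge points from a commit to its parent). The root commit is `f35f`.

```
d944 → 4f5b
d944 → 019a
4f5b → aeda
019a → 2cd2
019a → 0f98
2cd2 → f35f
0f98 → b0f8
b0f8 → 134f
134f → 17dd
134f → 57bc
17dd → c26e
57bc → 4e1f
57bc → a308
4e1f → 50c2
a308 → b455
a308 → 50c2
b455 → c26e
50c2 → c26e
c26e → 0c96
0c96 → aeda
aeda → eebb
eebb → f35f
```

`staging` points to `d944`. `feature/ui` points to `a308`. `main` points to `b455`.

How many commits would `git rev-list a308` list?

8

Walking parent pointers from a308: reachable set = {0c96, 50c2, a308, aeda, b455, c26e, eebb, f35f}.
That is 8 commits.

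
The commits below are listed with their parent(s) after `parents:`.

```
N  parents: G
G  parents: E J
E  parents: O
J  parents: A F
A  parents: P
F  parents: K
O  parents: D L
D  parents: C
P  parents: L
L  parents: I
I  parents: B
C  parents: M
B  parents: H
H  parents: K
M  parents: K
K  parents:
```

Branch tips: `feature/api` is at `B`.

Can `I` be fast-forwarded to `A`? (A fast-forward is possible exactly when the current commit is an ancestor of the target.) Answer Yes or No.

A fast-forward from I to A is possible iff I is an ancestor of A.
Ancestors of A: {A, B, H, I, K, L, P}.
I is among them, so fast-forward is possible.

Yes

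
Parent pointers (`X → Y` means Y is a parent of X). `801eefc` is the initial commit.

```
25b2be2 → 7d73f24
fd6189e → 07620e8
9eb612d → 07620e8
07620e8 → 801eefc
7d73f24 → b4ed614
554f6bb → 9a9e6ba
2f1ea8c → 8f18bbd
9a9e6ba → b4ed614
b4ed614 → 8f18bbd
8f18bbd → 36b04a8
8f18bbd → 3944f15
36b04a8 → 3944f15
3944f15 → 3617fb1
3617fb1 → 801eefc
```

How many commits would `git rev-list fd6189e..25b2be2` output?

Reachable from 25b2be2: {25b2be2, 3617fb1, 36b04a8, 3944f15, 7d73f24, 801eefc, 8f18bbd, b4ed614}.
Reachable from fd6189e: {07620e8, 801eefc, fd6189e}.
In 25b2be2's history but not fd6189e's: {25b2be2, 3617fb1, 36b04a8, 3944f15, 7d73f24, 8f18bbd, b4ed614} — 7 commits.

7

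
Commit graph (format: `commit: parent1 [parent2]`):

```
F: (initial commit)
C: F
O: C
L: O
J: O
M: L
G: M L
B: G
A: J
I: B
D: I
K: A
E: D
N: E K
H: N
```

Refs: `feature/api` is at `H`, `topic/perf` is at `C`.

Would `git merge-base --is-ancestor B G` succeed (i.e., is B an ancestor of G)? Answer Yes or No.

No

Ancestors of G: {C, F, G, L, M, O}.
B is not in that set, so it is not an ancestor of G.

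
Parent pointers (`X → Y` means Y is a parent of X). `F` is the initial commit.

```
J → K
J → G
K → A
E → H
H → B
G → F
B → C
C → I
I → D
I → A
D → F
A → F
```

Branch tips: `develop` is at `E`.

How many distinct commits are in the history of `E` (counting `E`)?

Walking parent pointers from E: reachable set = {A, B, C, D, E, F, H, I}.
That is 8 commits.

8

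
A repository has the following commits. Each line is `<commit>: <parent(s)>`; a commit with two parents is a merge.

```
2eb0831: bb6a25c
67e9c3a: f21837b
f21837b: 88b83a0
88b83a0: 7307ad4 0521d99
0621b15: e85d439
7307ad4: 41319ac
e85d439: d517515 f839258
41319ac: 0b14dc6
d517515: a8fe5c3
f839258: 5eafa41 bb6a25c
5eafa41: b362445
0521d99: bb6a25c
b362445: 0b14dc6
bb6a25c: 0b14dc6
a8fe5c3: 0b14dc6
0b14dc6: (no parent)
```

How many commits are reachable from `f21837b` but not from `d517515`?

6

Reachable from f21837b: {0521d99, 0b14dc6, 41319ac, 7307ad4, 88b83a0, bb6a25c, f21837b}.
Reachable from d517515: {0b14dc6, a8fe5c3, d517515}.
In f21837b's history but not d517515's: {0521d99, 41319ac, 7307ad4, 88b83a0, bb6a25c, f21837b} — 6 commits.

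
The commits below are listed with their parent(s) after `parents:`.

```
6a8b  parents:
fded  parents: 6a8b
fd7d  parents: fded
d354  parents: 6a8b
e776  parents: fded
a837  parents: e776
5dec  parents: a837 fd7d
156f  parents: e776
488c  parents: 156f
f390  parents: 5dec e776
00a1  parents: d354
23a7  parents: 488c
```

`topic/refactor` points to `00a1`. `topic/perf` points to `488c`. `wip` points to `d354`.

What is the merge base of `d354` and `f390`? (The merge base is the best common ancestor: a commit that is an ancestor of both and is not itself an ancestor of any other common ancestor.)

6a8b

Ancestors of d354: {6a8b, d354}.
Ancestors of f390: {5dec, 6a8b, a837, e776, f390, fd7d, fded}.
Common ancestors: {6a8b}.
The only common ancestor is 6a8b, so it is the merge base.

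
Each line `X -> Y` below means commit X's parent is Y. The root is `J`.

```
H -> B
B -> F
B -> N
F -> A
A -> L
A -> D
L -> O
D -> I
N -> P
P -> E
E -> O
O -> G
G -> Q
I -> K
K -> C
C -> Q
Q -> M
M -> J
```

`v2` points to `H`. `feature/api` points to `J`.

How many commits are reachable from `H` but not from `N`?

Reachable from H: {A, B, C, D, E, F, G, H, I, J, K, L, M, N, O, P, Q}.
Reachable from N: {E, G, J, M, N, O, P, Q}.
In H's history but not N's: {A, B, C, D, F, H, I, K, L} — 9 commits.

9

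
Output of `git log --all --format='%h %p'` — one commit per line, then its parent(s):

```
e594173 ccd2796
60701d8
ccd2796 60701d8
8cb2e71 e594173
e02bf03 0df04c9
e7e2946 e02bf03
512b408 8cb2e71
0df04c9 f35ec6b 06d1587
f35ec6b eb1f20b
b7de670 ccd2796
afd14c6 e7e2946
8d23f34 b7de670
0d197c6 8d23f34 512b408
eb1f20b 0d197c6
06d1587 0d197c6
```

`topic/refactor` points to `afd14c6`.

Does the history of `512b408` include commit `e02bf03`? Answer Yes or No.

Ancestors of 512b408: {512b408, 60701d8, 8cb2e71, ccd2796, e594173}.
e02bf03 is not in that set, so it is not an ancestor of 512b408.

No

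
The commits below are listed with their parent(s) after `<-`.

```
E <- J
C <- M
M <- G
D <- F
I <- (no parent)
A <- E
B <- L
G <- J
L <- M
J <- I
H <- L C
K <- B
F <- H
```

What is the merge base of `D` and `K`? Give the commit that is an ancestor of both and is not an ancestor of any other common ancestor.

Ancestors of D: {C, D, F, G, H, I, J, L, M}.
Ancestors of K: {B, G, I, J, K, L, M}.
Common ancestors: {G, I, J, L, M}.
Among these, L is not an ancestor of any other common ancestor — it is the merge base.

L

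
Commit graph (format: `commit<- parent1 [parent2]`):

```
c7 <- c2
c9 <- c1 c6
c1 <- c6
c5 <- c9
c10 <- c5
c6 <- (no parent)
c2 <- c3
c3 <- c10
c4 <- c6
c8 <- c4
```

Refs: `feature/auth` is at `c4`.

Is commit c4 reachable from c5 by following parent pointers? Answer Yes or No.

Ancestors of c5: {c1, c5, c6, c9}.
c4 is not in that set, so it is not an ancestor of c5.

No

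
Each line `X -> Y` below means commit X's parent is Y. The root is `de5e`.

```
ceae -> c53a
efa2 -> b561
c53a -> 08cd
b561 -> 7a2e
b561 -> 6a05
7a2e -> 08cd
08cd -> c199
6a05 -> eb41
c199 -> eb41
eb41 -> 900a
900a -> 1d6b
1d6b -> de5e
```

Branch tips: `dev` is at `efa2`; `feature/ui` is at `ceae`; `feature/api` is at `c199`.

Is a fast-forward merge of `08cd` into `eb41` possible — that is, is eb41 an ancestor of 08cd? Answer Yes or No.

A fast-forward from eb41 to 08cd is possible iff eb41 is an ancestor of 08cd.
Ancestors of 08cd: {08cd, 1d6b, 900a, c199, de5e, eb41}.
eb41 is among them, so fast-forward is possible.

Yes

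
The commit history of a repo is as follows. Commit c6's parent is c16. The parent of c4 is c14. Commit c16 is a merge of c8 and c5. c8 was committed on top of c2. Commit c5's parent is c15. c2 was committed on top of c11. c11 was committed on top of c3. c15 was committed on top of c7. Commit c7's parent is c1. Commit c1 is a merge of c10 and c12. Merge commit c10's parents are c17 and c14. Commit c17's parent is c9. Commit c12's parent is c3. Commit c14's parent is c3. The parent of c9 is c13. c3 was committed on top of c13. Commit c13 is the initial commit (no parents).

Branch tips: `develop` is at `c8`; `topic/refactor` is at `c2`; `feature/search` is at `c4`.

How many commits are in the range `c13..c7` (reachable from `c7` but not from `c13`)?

Reachable from c7: {c1, c10, c12, c13, c14, c17, c3, c7, c9}.
Reachable from c13: {c13}.
In c7's history but not c13's: {c1, c10, c12, c14, c17, c3, c7, c9} — 8 commits.

8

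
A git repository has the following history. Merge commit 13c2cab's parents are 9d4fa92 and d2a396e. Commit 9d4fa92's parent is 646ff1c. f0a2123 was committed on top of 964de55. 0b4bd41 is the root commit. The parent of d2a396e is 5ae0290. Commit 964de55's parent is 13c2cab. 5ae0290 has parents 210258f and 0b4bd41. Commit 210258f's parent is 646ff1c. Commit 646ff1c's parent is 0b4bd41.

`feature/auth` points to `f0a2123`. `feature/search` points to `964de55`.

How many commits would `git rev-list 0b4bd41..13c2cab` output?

6

Reachable from 13c2cab: {0b4bd41, 13c2cab, 210258f, 5ae0290, 646ff1c, 9d4fa92, d2a396e}.
Reachable from 0b4bd41: {0b4bd41}.
In 13c2cab's history but not 0b4bd41's: {13c2cab, 210258f, 5ae0290, 646ff1c, 9d4fa92, d2a396e} — 6 commits.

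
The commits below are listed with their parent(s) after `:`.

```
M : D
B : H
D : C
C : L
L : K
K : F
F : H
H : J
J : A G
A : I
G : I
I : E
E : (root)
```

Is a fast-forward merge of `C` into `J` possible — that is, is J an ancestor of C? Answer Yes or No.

Yes

A fast-forward from J to C is possible iff J is an ancestor of C.
Ancestors of C: {A, C, E, F, G, H, I, J, K, L}.
J is among them, so fast-forward is possible.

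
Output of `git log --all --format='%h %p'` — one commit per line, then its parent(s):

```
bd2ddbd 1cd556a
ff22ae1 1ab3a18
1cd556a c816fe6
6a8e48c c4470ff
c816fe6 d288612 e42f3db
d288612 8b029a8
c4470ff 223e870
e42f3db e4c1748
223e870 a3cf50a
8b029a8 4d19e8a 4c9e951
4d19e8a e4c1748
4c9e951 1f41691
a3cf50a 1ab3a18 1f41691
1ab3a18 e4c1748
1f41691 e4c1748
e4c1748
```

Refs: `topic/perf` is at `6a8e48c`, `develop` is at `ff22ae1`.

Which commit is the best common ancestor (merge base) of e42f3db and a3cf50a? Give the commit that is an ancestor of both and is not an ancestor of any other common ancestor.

Ancestors of e42f3db: {e42f3db, e4c1748}.
Ancestors of a3cf50a: {1ab3a18, 1f41691, a3cf50a, e4c1748}.
Common ancestors: {e4c1748}.
The only common ancestor is e4c1748, so it is the merge base.

e4c1748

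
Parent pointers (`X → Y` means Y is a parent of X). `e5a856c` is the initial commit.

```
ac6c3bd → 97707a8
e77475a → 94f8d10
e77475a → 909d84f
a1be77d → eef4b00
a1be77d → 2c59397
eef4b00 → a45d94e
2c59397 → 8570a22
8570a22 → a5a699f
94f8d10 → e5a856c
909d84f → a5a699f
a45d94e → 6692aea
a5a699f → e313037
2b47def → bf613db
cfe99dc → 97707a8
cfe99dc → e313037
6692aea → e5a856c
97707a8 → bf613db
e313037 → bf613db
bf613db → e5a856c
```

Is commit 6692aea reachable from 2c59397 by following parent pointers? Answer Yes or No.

Ancestors of 2c59397: {2c59397, 8570a22, a5a699f, bf613db, e313037, e5a856c}.
6692aea is not in that set, so it is not an ancestor of 2c59397.

No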